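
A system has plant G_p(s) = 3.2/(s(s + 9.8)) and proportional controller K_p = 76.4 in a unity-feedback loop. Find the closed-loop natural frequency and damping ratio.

With unity feedback the closed-loop characteristic equation is s² + 9.8s + 76.4·3.2 = s² + 9.8s + 244.5 = 0.
Matching s² + 2ζω_n s + ω_n²: ω_n = √244.5 = 15.64 rad/s and 2ζω_n = 9.8, so ζ = 9.8/(2·15.64) = 0.313.

ω_n = 15.6 rad/s, ζ = 0.313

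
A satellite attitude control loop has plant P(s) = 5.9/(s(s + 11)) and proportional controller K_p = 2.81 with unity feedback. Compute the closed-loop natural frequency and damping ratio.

ω_n = 4.07 rad/s, ζ = 1.35

1 + K_p·P(s) = 0 gives s² + 11s + 16.58 = 0.
So ω_n² = 16.58 ⇒ ω_n = 4.072 rad/s, and ζ = 11/(2ω_n) = 1.35.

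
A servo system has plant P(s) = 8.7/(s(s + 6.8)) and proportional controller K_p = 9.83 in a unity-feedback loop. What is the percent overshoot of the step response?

28.9%

The closed-loop denominator s² + 6.8s + 85.52 gives ω_n = √85.52 = 9.248 and ζ = 6.8/(2ω_n) = 0.3677.
%OS = 100·exp(−πζ/√(1−ζ²)) = 100·exp(−π·0.3677/√0.8648) = 28.9%.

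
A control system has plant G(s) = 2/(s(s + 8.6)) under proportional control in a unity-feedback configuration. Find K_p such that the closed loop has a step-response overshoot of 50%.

From %OS = 100·exp(−πζ/√(1−ζ²)) = 50%, ζ = −ln(0.5)/√(π²+ln²(0.5)) = 0.2155.
Characteristic equation s² + 8.6s + 2K_p = 0 gives ζ = 8.6/(2√(2K_p)).
Setting ζ = 0.2155: √(2K_p) = 8.6/(2·0.2155) = 19.96, so K_p = 398.3/2 = 199.

K_p = 199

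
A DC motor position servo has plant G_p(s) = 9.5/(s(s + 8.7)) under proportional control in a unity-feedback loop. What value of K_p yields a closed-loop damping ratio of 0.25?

Closed-loop characteristic equation: s² + 8.7s + K_p·9.5 = 0.
So ω_n = √(9.5K_p) and 2ζω_n = 8.7, giving ζ = 8.7/(2√(9.5K_p)).
Setting ζ = 0.25: √(9.5K_p) = 8.7/(2·0.25) = 17.4, so K_p = 302.8/9.5 = 31.9.

K_p = 31.9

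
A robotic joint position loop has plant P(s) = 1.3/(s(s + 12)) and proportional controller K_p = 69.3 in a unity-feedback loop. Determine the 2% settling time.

T_s ≈ 0.667 s

The closed-loop denominator s² + 12s + 90.09 gives ω_n = √90.09 = 9.492 and ζ = 12/(2ω_n) = 0.6321.
2% settling time T_s ≈ 4/(ζω_n) = 4/6 = 0.667 s.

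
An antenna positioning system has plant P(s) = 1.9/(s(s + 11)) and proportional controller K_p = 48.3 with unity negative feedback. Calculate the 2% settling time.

The closed-loop denominator s² + 11s + 91.77 gives ω_n = √91.77 = 9.58 and ζ = 11/(2ω_n) = 0.5741.
2% settling time T_s ≈ 4/(ζω_n) = 4/5.5 = 0.727 s.

T_s ≈ 0.727 s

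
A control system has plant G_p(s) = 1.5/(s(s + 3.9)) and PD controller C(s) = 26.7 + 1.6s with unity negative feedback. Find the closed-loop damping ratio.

Forward path: (26.7 + 1.6s)·1.5/(s(s+3.9)). The closed-loop characteristic equation is s² + (3.9 + 1.5·1.6)s + 1.5·26.7 = 0.
That is s² + 6.3s + 40.05 = 0, so ω_n = 6.329 rad/s and ζ = 6.3/(2·6.329) = 0.4977.

ζ = 0.498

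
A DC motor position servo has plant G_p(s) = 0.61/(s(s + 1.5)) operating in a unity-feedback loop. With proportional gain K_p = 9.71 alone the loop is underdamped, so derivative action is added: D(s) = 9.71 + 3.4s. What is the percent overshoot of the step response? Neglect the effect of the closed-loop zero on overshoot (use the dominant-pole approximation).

3.34%

Forward path: (9.71 + 3.4s)·0.61/(s(s+1.5)). The closed-loop characteristic equation is s² + (1.5 + 0.61·3.4)s + 0.61·9.71 = 0.
That is s² + 3.574s + 5.923 = 0, so ω_n = 2.434 rad/s and ζ = 3.574/(2·2.434) = 0.7343.
%OS = 100·exp(−πζ/√(1−ζ²)) = 3.34%.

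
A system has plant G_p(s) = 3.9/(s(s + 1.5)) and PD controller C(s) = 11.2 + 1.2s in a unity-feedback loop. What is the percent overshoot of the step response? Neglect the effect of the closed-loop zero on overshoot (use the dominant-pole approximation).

Forward path: (11.2 + 1.2s)·3.9/(s(s+1.5)). The closed-loop characteristic equation is s² + (1.5 + 3.9·1.2)s + 3.9·11.2 = 0.
That is s² + 6.18s + 43.68 = 0, so ω_n = 6.609 rad/s and ζ = 6.18/(2·6.609) = 0.4675.
%OS = 100·exp(−πζ/√(1−ζ²)) = 19%.

19%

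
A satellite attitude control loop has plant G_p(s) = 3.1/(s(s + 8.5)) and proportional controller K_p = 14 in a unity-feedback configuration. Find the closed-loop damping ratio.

ζ = 0.645

The closed-loop denominator is s(s+8.5) + 14·3.1 = s² + 8.5s + 43.4.
So ω_n² = 43.4 ⇒ ω_n = 6.588 rad/s, and ζ = 8.5/(2ω_n) = 0.645.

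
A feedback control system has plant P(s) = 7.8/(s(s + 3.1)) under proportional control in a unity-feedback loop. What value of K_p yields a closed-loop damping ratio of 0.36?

K_p = 2.38

Closed-loop characteristic equation: s² + 3.1s + K_p·7.8 = 0.
So ω_n = √(7.8K_p) and 2ζω_n = 3.1, giving ζ = 3.1/(2√(7.8K_p)).
Setting ζ = 0.36: √(7.8K_p) = 3.1/(2·0.36) = 4.306, so K_p = 18.54/7.8 = 2.38.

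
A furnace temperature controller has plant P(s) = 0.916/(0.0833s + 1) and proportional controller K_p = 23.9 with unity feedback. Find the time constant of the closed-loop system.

τ = 0.00364 s

Closed loop: T(s) = K_p·P/(1+K_p·P) = 21.89/(0.0833s + 1 + 21.89), with pole at s = −(1 + 21.89)/0.0833 = −274.8.
Closed-loop time constant τ = 1/274.8 = 0.00364 s.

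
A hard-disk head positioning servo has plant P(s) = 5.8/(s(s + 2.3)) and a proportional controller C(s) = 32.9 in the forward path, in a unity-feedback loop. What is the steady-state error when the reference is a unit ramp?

The loop has one pole at the origin (type 1). Velocity error constant K_v = lim_{s→0} s·C(s)P(s) = 32.9·5.8/2.3 = 82.97.
Steady-state error to a unit ramp: e_ss = 1/K_v = 0.0121.

0.0121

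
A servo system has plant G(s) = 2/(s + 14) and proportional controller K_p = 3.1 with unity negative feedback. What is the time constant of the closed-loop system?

Closed-loop transfer function: T(s) = K_p·G(s)/(1 + K_p·G(s)) = 6.2/(s + 14 + 6.2) = 6.2/(s + 20.2).
Time constant τ = 1/20.2 = 0.0495 s.

τ = 0.0495 s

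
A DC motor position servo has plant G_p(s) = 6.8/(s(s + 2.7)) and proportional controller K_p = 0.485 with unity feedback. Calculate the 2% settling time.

Closed-loop characteristic equation: s² + 2.7s + 3.298 = 0, so ω_n = 1.816 rad/s and ζ = 2.7/(2·1.816) = 0.7434.
2% settling time T_s ≈ 4/(ζω_n) = 4/1.35 = 2.96 s.

T_s ≈ 2.96 s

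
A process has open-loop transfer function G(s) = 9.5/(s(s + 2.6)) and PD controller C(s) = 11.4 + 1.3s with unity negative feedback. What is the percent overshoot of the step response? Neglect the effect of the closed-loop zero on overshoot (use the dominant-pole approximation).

3.9%

Forward path: (11.4 + 1.3s)·9.5/(s(s+2.6)). The closed-loop characteristic equation is s² + (2.6 + 9.5·1.3)s + 9.5·11.4 = 0.
That is s² + 14.95s + 108.3 = 0, so ω_n = 10.41 rad/s and ζ = 14.95/(2·10.41) = 0.7183.
%OS = 100·exp(−πζ/√(1−ζ²)) = 3.9%.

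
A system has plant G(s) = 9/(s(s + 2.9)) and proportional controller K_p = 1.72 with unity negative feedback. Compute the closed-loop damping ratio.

ζ = 0.369

The closed-loop denominator is s(s+2.9) + 1.72·9 = s² + 2.9s + 15.48.
Matching s² + 2ζω_n s + ω_n²: ω_n = √15.48 = 3.934 rad/s and 2ζω_n = 2.9, so ζ = 2.9/(2·3.934) = 0.369.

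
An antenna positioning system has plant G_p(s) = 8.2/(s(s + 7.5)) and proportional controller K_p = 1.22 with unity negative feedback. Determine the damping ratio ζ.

ζ = 1.19

1 + K_p·G_p(s) = 0 gives s² + 7.5s + 10 = 0.
So ω_n² = 10 ⇒ ω_n = 3.163 rad/s, and ζ = 7.5/(2ω_n) = 1.19.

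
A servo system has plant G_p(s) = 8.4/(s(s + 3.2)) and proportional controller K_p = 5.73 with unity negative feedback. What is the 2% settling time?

From 1 + K_pG_p(s) = 0: s² + 3.2s + 48.13 = 0 ⇒ ω_n = 6.938, ζ = 0.2306.
2% settling time T_s ≈ 4/(ζω_n) = 4/1.6 = 2.5 s.

T_s ≈ 2.5 s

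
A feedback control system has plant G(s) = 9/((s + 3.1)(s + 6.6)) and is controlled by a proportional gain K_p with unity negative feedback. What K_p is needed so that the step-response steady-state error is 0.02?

The loop is type 0, so e_ss(step) = 1/(1 + K_pos) with K_pos = K_p·G(0).
G(0) = 0.4399. Require 1/(1 + K_p·0.4399) = 0.02, so 1 + 0.4399·K_p = 50.
K_p = (50 − 1)/0.4399 = 111.

K_p = 111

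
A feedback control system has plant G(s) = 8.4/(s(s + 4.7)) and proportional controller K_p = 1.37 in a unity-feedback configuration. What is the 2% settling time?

T_s ≈ 1.7 s

Closed-loop characteristic equation: s² + 4.7s + 11.51 = 0, so ω_n = 3.392 rad/s and ζ = 4.7/(2·3.392) = 0.6927.
2% settling time T_s ≈ 4/(ζω_n) = 4/2.35 = 1.7 s.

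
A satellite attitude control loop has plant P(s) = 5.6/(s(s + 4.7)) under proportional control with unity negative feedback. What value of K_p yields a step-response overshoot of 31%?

From %OS = 100·exp(−πζ/√(1−ζ²)) = 31%, ζ = −ln(0.31)/√(π²+ln²(0.31)) = 0.3493.
Characteristic equation s² + 4.7s + 5.6K_p = 0 gives ζ = 4.7/(2√(5.6K_p)).
Setting ζ = 0.3493: √(5.6K_p) = 4.7/(2·0.3493) = 6.727, so K_p = 45.26/5.6 = 8.08.

K_p = 8.08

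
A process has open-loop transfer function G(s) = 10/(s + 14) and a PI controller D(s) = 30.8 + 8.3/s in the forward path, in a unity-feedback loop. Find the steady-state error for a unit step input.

0

The open loop D(s)G(s) has a pole at the origin (type 1), so the static position error constant is infinite and e_ss = 1/(1+∞) = 0.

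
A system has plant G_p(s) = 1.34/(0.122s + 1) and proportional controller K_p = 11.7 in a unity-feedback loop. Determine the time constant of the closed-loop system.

τ = 0.00732 s

Closed loop: T(s) = K_p·G_p/(1+K_p·G_p) = 15.68/(0.122s + 1 + 15.68), with pole at s = −(1 + 15.68)/0.122 = −136.7.
Closed-loop time constant τ = 1/136.7 = 0.00732 s.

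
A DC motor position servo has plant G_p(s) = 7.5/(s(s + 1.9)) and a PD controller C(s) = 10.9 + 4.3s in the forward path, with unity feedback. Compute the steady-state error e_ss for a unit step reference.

The open loop C(s)G_p(s) has a pole at the origin (type 1), so the static position error constant is infinite and e_ss = 1/(1+∞) = 0.

0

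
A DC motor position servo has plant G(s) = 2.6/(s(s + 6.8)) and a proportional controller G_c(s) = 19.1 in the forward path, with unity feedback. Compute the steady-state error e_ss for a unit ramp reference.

The loop has one pole at the origin (type 1). Velocity error constant K_v = lim_{s→0} s·G_c(s)G(s) = 19.1·2.6/6.8 = 7.303.
Steady-state error to a unit ramp: e_ss = 1/K_v = 0.137.

0.137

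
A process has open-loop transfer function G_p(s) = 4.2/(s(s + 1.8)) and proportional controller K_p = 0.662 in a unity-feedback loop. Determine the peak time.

From 1 + K_pG_p(s) = 0: s² + 1.8s + 2.78 = 0 ⇒ ω_n = 1.667, ζ = 0.5397.
Damped frequency ω_d = ω_n√(1−ζ²) = 1.404 rad/s, so peak time T_p = π/ω_d = 2.24 s.

T_p = 2.24 s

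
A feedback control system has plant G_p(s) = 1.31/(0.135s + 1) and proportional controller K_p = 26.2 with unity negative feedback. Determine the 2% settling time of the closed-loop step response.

T_s ≈ 0.0153 s

Closed loop: T(s) = K_p·G_p/(1+K_p·G_p) = 34.32/(0.135s + 1 + 34.32), with pole at s = −(1 + 34.32)/0.135 = −261.6.
τ = 1/261.6 = 0.003822 s, so 2% settling time ≈ 4τ = 0.0153 s.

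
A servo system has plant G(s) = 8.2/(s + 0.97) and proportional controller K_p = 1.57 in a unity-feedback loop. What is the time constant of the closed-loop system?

τ = 0.0722 s

Closed-loop transfer function: T(s) = K_p·G(s)/(1 + K_p·G(s)) = 12.87/(s + 0.97 + 12.87) = 12.87/(s + 13.84).
Time constant τ = 1/13.84 = 0.0722 s.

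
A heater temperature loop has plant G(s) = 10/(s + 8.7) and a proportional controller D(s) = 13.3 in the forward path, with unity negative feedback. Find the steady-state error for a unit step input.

The loop is type 0. Static position error constant K_pos = D(0)·G(0) = 13.3·1.149 = 15.29.
Steady-state error to a unit step: e_ss = 1/(1+K_pos) = 1/16.29 = 0.0614.

0.0614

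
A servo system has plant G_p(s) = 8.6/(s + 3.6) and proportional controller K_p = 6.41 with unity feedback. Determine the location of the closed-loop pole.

Closed-loop transfer function: T(s) = K_p·G_p(s)/(1 + K_p·G_p(s)) = 55.13/(s + 3.6 + 55.13) = 55.13/(s + 58.73).
The closed-loop pole is at s = −58.73.

s = -58.73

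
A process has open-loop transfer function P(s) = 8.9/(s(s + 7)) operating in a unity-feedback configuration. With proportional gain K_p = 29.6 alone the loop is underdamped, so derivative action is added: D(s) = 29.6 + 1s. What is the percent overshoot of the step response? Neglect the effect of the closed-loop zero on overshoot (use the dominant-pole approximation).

Forward path: (29.6 + 1s)·8.9/(s(s+7)). The closed-loop characteristic equation is s² + (7 + 8.9·1)s + 8.9·29.6 = 0.
That is s² + 15.9s + 263.4 = 0, so ω_n = 16.23 rad/s and ζ = 15.9/(2·16.23) = 0.4898.
%OS = 100·exp(−πζ/√(1−ζ²)) = 17.1%.

17.1%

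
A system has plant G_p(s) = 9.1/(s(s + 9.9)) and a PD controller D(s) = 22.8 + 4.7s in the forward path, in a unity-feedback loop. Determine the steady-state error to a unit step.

The open loop D(s)G_p(s) has a pole at the origin (type 1), so the static position error constant is infinite and e_ss = 1/(1+∞) = 0.

0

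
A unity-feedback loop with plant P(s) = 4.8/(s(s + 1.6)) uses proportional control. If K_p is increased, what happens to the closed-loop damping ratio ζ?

ζ = 1.6/(2√(4.8K_p)); increasing K_p raises the denominator, so ζ falls.

decrease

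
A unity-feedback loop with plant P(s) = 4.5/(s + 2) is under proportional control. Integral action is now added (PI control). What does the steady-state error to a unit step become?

The integrator makes K_pos = lim_{s→0} C(s)G(s) infinite, so e_ss = 1/(1+K_pos) = 0.

0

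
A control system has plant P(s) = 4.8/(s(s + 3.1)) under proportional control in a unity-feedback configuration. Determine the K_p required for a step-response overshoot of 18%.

From %OS = 100·exp(−πζ/√(1−ζ²)) = 18%, ζ = −ln(0.18)/√(π²+ln²(0.18)) = 0.4791.
Characteristic equation s² + 3.1s + 4.8K_p = 0 gives ζ = 3.1/(2√(4.8K_p)).
Setting ζ = 0.4791: √(4.8K_p) = 3.1/(2·0.4791) = 3.235, so K_p = 10.47/4.8 = 2.18.

K_p = 2.18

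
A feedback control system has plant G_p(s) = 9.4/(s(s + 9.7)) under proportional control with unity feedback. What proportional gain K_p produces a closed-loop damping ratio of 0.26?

Closed-loop characteristic equation: s² + 9.7s + K_p·9.4 = 0.
So ω_n = √(9.4K_p) and 2ζω_n = 9.7, giving ζ = 9.7/(2√(9.4K_p)).
Setting ζ = 0.26: √(9.4K_p) = 9.7/(2·0.26) = 18.65, so K_p = 348/9.4 = 37.

K_p = 37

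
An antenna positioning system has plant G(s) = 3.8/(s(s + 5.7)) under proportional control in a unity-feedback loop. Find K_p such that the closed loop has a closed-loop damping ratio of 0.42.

Closed-loop characteristic equation: s² + 5.7s + K_p·3.8 = 0.
So ω_n = √(3.8K_p) and 2ζω_n = 5.7, giving ζ = 5.7/(2√(3.8K_p)).
Setting ζ = 0.42: √(3.8K_p) = 5.7/(2·0.42) = 6.786, so K_p = 46.05/3.8 = 12.1.

K_p = 12.1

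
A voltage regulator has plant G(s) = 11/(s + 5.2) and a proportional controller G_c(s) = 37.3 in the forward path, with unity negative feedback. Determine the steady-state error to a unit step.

The loop is type 0. Static position error constant K_pos = G_c(0)·G(0) = 37.3·2.115 = 78.9.
Steady-state error to a unit step: e_ss = 1/(1+K_pos) = 1/79.9 = 0.0125.

0.0125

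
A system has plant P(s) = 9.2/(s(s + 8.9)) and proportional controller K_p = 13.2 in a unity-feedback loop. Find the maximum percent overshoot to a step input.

Closed-loop characteristic equation: s² + 8.9s + 121.4 = 0, so ω_n = 11.02 rad/s and ζ = 8.9/(2·11.02) = 0.4038.
%OS = 100·exp(−πζ/√(1−ζ²)) = 100·exp(−π·0.4038/√0.8369) = 25%.

25%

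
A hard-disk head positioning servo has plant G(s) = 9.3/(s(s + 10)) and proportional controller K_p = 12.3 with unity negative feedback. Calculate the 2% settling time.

T_s ≈ 0.8 s

The closed-loop denominator s² + 10s + 114.4 gives ω_n = √114.4 = 10.7 and ζ = 10/(2ω_n) = 0.4675.
2% settling time T_s ≈ 4/(ζω_n) = 4/5 = 0.8 s.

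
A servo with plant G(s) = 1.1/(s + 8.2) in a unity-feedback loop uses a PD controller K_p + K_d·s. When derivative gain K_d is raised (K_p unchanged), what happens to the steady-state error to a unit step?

At s = 0 the derivative term contributes nothing: C(0) = K_p regardless of K_d, so K_pos = K_p·G(0) and e_ss are unchanged.

unchanged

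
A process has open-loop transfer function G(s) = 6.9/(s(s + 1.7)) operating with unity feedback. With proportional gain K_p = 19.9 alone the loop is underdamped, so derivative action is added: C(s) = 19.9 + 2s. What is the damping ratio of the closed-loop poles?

ζ = 0.661

Forward path: (19.9 + 2s)·6.9/(s(s+1.7)). The closed-loop characteristic equation is s² + (1.7 + 6.9·2)s + 6.9·19.9 = 0.
That is s² + 15.5s + 137.3 = 0, so ω_n = 11.72 rad/s and ζ = 15.5/(2·11.72) = 0.6614.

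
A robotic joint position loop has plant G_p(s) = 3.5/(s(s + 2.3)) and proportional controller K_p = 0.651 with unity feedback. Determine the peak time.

T_p = 3.21 s

Closed-loop characteristic equation: s² + 2.3s + 2.279 = 0, so ω_n = 1.509 rad/s and ζ = 2.3/(2·1.509) = 0.7619.
Damped frequency ω_d = ω_n√(1−ζ²) = 0.9778 rad/s, so peak time T_p = π/ω_d = 3.21 s.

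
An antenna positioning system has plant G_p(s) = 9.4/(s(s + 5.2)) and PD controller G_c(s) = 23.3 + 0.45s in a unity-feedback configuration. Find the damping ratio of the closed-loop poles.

ζ = 0.319

Forward path: (23.3 + 0.45s)·9.4/(s(s+5.2)). The closed-loop characteristic equation is s² + (5.2 + 9.4·0.45)s + 9.4·23.3 = 0.
That is s² + 9.43s + 219 = 0, so ω_n = 14.8 rad/s and ζ = 9.43/(2·14.8) = 0.3186.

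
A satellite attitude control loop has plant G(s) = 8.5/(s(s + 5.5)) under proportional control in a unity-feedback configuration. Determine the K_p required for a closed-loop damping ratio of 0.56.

K_p = 2.84

Closed-loop characteristic equation: s² + 5.5s + K_p·8.5 = 0.
So ω_n = √(8.5K_p) and 2ζω_n = 5.5, giving ζ = 5.5/(2√(8.5K_p)).
Setting ζ = 0.56: √(8.5K_p) = 5.5/(2·0.56) = 4.911, so K_p = 24.12/8.5 = 2.84.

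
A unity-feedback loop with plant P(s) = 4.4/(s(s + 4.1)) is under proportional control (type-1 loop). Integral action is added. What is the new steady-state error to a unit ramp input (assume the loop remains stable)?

0

The integrator raises the loop to type 2, so K_v → ∞ and e_ss to a ramp is zero.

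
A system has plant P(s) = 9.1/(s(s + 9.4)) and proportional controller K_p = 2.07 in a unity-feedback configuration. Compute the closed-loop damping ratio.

ζ = 1.08

The closed-loop denominator is s(s+9.4) + 2.07·9.1 = s² + 9.4s + 18.84.
So ω_n² = 18.84 ⇒ ω_n = 4.34 rad/s, and ζ = 9.4/(2ω_n) = 1.08.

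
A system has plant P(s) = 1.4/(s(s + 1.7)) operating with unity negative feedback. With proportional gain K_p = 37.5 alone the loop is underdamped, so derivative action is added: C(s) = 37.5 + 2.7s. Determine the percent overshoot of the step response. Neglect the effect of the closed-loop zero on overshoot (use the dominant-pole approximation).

27.7%

Forward path: (37.5 + 2.7s)·1.4/(s(s+1.7)). The closed-loop characteristic equation is s² + (1.7 + 1.4·2.7)s + 1.4·37.5 = 0.
That is s² + 5.48s + 52.5 = 0, so ω_n = 7.246 rad/s and ζ = 5.48/(2·7.246) = 0.3782.
%OS = 100·exp(−πζ/√(1−ζ²)) = 27.7%.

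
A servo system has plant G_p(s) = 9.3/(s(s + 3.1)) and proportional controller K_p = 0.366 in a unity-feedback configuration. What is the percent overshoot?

0.77%

The closed-loop denominator s² + 3.1s + 3.404 gives ω_n = √3.404 = 1.845 and ζ = 3.1/(2ω_n) = 0.8401.
%OS = 100·exp(−πζ/√(1−ζ²)) = 100·exp(−π·0.8401/√0.2942) = 0.77%.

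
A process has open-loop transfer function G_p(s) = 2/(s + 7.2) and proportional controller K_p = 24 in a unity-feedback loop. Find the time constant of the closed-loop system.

τ = 0.0181 s

Closed-loop transfer function: T(s) = K_p·G_p(s)/(1 + K_p·G_p(s)) = 48/(s + 7.2 + 48) = 48/(s + 55.2).
Time constant τ = 1/55.2 = 0.0181 s.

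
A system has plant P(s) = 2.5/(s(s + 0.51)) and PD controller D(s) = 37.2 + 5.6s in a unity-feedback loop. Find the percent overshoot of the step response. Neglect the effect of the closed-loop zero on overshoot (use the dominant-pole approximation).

2.77%

Forward path: (37.2 + 5.6s)·2.5/(s(s+0.51)). The closed-loop characteristic equation is s² + (0.51 + 2.5·5.6)s + 2.5·37.2 = 0.
That is s² + 14.51s + 93 = 0, so ω_n = 9.644 rad/s and ζ = 14.51/(2·9.644) = 0.7523.
%OS = 100·exp(−πζ/√(1−ζ²)) = 2.77%.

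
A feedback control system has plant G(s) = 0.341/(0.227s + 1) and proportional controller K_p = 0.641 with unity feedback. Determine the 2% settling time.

T_s ≈ 0.745 s

Closed loop: T(s) = K_p·G/(1+K_p·G) = 0.2186/(0.227s + 1 + 0.2186), with pole at s = −(1 + 0.2186)/0.227 = −5.368.
τ = 1/5.368 = 0.1863 s, so 2% settling time ≈ 4τ = 0.745 s.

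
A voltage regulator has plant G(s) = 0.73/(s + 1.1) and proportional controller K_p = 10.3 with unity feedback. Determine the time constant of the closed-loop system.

τ = 0.116 s

Closed-loop transfer function: T(s) = K_p·G(s)/(1 + K_p·G(s)) = 7.519/(s + 1.1 + 7.519) = 7.519/(s + 8.619).
Time constant τ = 1/8.619 = 0.116 s.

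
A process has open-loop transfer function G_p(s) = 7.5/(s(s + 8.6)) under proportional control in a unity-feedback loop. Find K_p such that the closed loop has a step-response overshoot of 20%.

From %OS = 100·exp(−πζ/√(1−ζ²)) = 20%, ζ = −ln(0.2)/√(π²+ln²(0.2)) = 0.4559.
Characteristic equation s² + 8.6s + 7.5K_p = 0 gives ζ = 8.6/(2√(7.5K_p)).
Setting ζ = 0.4559: √(7.5K_p) = 8.6/(2·0.4559) = 9.431, so K_p = 88.94/7.5 = 11.9.

K_p = 11.9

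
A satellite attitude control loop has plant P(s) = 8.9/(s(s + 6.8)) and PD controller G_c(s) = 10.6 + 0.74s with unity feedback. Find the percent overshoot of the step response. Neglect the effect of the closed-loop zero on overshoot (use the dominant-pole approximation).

Forward path: (10.6 + 0.74s)·8.9/(s(s+6.8)). The closed-loop characteristic equation is s² + (6.8 + 8.9·0.74)s + 8.9·10.6 = 0.
That is s² + 13.39s + 94.34 = 0, so ω_n = 9.713 rad/s and ζ = 13.39/(2·9.713) = 0.6891.
%OS = 100·exp(−πζ/√(1−ζ²)) = 5.04%.

5.04%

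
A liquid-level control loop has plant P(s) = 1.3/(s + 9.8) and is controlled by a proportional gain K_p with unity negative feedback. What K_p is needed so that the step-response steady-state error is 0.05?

Steady-state error for a unit step on this type-0 loop is 1/(1 + K_p·P(0)).
P(0) = 0.1327. Require 1/(1 + K_p·0.1327) = 0.05, so 1 + 0.1327·K_p = 20.
K_p = (20 − 1)/0.1327 = 143.

K_p = 143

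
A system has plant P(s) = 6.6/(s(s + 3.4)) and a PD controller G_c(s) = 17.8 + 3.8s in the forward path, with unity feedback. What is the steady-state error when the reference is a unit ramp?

The loop has one pole at the origin (type 1). Velocity error constant K_v = lim_{s→0} s·G_c(s)P(s) = 17.8·6.6/3.4 = 34.55.
Steady-state error to a unit ramp: e_ss = 1/K_v = 0.0289.

0.0289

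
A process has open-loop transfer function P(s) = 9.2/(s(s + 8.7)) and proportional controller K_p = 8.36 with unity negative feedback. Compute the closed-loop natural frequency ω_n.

The closed-loop denominator is s(s+8.7) + 8.36·9.2 = s² + 8.7s + 76.91.
So ω_n² = 76.91 ⇒ ω_n = 8.77 rad/s, and ζ = 8.7/(2ω_n) = 0.496.

ω_n = 8.77 rad/s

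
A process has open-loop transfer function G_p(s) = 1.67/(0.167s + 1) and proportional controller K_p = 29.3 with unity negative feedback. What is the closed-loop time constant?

Closed loop: T(s) = K_p·G_p/(1+K_p·G_p) = 48.93/(0.167s + 1 + 48.93), with pole at s = −(1 + 48.93)/0.167 = −299.
Closed-loop time constant τ = 1/299 = 0.00334 s.

τ = 0.00334 s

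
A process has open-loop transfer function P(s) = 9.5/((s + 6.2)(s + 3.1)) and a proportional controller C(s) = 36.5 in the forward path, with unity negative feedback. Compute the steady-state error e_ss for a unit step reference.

0.0525

The loop is type 0. Static position error constant K_pos = C(0)·P(0) = 36.5·0.4943 = 18.04.
Steady-state error to a unit step: e_ss = 1/(1+K_pos) = 1/19.04 = 0.0525.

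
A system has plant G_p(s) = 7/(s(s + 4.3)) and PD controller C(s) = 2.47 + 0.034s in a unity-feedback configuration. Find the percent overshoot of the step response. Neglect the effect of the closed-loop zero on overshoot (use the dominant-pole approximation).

12.9%

Forward path: (2.47 + 0.034s)·7/(s(s+4.3)). The closed-loop characteristic equation is s² + (4.3 + 7·0.034)s + 7·2.47 = 0.
That is s² + 4.538s + 17.29 = 0, so ω_n = 4.158 rad/s and ζ = 4.538/(2·4.158) = 0.5457.
%OS = 100·exp(−πζ/√(1−ζ²)) = 12.9%.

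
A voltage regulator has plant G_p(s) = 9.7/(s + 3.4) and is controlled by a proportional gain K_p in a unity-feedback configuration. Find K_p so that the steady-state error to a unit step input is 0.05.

Steady-state error for a unit step on this type-0 loop is 1/(1 + K_p·G_p(0)).
G_p(0) = 2.853. Require 1/(1 + K_p·2.853) = 0.05, so 1 + 2.853·K_p = 20.
K_p = (20 − 1)/2.853 = 6.66.

K_p = 6.66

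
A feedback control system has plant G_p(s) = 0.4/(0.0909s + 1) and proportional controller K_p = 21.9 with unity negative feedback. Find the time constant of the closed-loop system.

τ = 0.00931 s

Closed loop: T(s) = K_p·G_p/(1+K_p·G_p) = 8.76/(0.0909s + 1 + 8.76), with pole at s = −(1 + 8.76)/0.0909 = −107.4.
Closed-loop time constant τ = 1/107.4 = 0.00931 s.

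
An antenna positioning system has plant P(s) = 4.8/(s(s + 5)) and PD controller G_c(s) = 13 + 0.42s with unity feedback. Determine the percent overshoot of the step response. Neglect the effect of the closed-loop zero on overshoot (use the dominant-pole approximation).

Forward path: (13 + 0.42s)·4.8/(s(s+5)). The closed-loop characteristic equation is s² + (5 + 4.8·0.42)s + 4.8·13 = 0.
That is s² + 7.016s + 62.4 = 0, so ω_n = 7.899 rad/s and ζ = 7.016/(2·7.899) = 0.4441.
%OS = 100·exp(−πζ/√(1−ζ²)) = 21.1%.

21.1%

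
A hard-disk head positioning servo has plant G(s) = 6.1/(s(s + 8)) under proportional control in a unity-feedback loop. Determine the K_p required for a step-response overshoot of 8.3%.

K_p = 6.8

From %OS = 100·exp(−πζ/√(1−ζ²)) = 8.3%, ζ = −ln(0.083)/√(π²+ln²(0.083)) = 0.621.
Characteristic equation s² + 8s + 6.1K_p = 0 gives ζ = 8/(2√(6.1K_p)).
Setting ζ = 0.621: √(6.1K_p) = 8/(2·0.621) = 6.441, so K_p = 41.49/6.1 = 6.8.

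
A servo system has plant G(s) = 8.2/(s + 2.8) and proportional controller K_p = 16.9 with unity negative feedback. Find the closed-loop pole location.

Closed-loop transfer function: T(s) = K_p·G(s)/(1 + K_p·G(s)) = 138.6/(s + 2.8 + 138.6) = 138.6/(s + 141.4).
The closed-loop pole is at s = −141.4.

s = -141.4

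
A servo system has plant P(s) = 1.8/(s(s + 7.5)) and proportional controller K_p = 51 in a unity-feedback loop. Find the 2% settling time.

Closed-loop characteristic equation: s² + 7.5s + 91.8 = 0, so ω_n = 9.581 rad/s and ζ = 7.5/(2·9.581) = 0.3914.
2% settling time T_s ≈ 4/(ζω_n) = 4/3.75 = 1.07 s.

T_s ≈ 1.07 s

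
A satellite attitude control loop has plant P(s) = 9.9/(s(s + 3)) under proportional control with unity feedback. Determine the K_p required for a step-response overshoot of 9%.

K_p = 0.614

From %OS = 100·exp(−πζ/√(1−ζ²)) = 9%, ζ = −ln(0.09)/√(π²+ln²(0.09)) = 0.6083.
Characteristic equation s² + 3s + 9.9K_p = 0 gives ζ = 3/(2√(9.9K_p)).
Setting ζ = 0.6083: √(9.9K_p) = 3/(2·0.6083) = 2.466, so K_p = 6.08/9.9 = 0.614.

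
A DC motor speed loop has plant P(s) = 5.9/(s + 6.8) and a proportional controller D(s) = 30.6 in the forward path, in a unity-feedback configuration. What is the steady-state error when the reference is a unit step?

The loop is type 0. Static position error constant K_pos = D(0)·P(0) = 30.6·0.8676 = 26.55.
Steady-state error to a unit step: e_ss = 1/(1+K_pos) = 1/27.55 = 0.0363.

0.0363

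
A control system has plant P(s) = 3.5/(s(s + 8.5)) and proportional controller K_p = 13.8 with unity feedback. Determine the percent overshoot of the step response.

8.82%

Closed-loop characteristic equation: s² + 8.5s + 48.3 = 0, so ω_n = 6.95 rad/s and ζ = 8.5/(2·6.95) = 0.6115.
%OS = 100·exp(−πζ/√(1−ζ²)) = 100·exp(−π·0.6115/√0.626) = 8.82%.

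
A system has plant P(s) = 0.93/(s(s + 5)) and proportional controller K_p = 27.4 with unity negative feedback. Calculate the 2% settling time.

From 1 + K_pP(s) = 0: s² + 5s + 25.48 = 0 ⇒ ω_n = 5.048, ζ = 0.4952.
2% settling time T_s ≈ 4/(ζω_n) = 4/2.5 = 1.6 s.

T_s ≈ 1.6 s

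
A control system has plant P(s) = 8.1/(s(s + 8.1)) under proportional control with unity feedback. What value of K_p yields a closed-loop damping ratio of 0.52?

Closed-loop characteristic equation: s² + 8.1s + K_p·8.1 = 0.
So ω_n = √(8.1K_p) and 2ζω_n = 8.1, giving ζ = 8.1/(2√(8.1K_p)).
Setting ζ = 0.52: √(8.1K_p) = 8.1/(2·0.52) = 7.788, so K_p = 60.66/8.1 = 7.49.

K_p = 7.49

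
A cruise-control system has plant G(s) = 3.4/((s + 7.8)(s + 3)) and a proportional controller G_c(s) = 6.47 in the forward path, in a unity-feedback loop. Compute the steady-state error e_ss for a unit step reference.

The loop is type 0. Static position error constant K_pos = G_c(0)·G(0) = 6.47·0.1453 = 0.9401.
Steady-state error to a unit step: e_ss = 1/(1+K_pos) = 1/1.94 = 0.515.

0.515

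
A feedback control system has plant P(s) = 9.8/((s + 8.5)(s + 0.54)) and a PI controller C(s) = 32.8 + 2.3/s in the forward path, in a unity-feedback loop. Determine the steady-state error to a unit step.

0

The open loop C(s)P(s) has a pole at the origin (type 1), so the static position error constant is infinite and e_ss = 1/(1+∞) = 0.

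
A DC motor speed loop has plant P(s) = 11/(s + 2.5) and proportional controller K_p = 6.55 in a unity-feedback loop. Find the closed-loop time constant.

τ = 0.0134 s

Closed-loop transfer function: T(s) = K_p·P(s)/(1 + K_p·P(s)) = 72.05/(s + 2.5 + 72.05) = 72.05/(s + 74.55).
Time constant τ = 1/74.55 = 0.0134 s.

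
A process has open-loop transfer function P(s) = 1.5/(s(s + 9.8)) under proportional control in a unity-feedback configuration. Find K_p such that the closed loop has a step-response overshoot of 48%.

From %OS = 100·exp(−πζ/√(1−ζ²)) = 48%, ζ = −ln(0.48)/√(π²+ln²(0.48)) = 0.2275.
Characteristic equation s² + 9.8s + 1.5K_p = 0 gives ζ = 9.8/(2√(1.5K_p)).
Setting ζ = 0.2275: √(1.5K_p) = 9.8/(2·0.2275) = 21.54, so K_p = 463.9/1.5 = 309.

K_p = 309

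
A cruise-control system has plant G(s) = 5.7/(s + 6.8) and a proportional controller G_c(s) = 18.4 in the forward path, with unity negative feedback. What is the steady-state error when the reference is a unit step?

The loop is type 0. Static position error constant K_pos = G_c(0)·G(0) = 18.4·0.8382 = 15.42.
Steady-state error to a unit step: e_ss = 1/(1+K_pos) = 1/16.42 = 0.0609.

0.0609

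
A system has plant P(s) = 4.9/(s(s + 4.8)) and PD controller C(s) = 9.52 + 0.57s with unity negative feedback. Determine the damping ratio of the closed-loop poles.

ζ = 0.556

Forward path: (9.52 + 0.57s)·4.9/(s(s+4.8)). The closed-loop characteristic equation is s² + (4.8 + 4.9·0.57)s + 4.9·9.52 = 0.
That is s² + 7.593s + 46.65 = 0, so ω_n = 6.83 rad/s and ζ = 7.593/(2·6.83) = 0.5559.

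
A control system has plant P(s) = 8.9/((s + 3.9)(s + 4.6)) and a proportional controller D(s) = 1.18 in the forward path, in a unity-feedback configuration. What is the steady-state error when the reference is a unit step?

0.631

The loop is type 0. Static position error constant K_pos = D(0)·P(0) = 1.18·0.4961 = 0.5854.
Steady-state error to a unit step: e_ss = 1/(1+K_pos) = 1/1.585 = 0.631.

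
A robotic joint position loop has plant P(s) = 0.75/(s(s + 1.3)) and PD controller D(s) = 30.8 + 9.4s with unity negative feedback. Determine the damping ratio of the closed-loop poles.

Forward path: (30.8 + 9.4s)·0.75/(s(s+1.3)). The closed-loop characteristic equation is s² + (1.3 + 0.75·9.4)s + 0.75·30.8 = 0.
That is s² + 8.35s + 23.1 = 0, so ω_n = 4.806 rad/s and ζ = 8.35/(2·4.806) = 0.8687.

ζ = 0.869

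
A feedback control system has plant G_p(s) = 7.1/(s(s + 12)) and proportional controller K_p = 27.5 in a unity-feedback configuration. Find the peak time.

T_p = 0.249 s

The closed-loop denominator s² + 12s + 195.2 gives ω_n = √195.2 = 13.97 and ζ = 12/(2ω_n) = 0.4294.
Damped frequency ω_d = ω_n√(1−ζ²) = 12.62 rad/s, so peak time T_p = π/ω_d = 0.249 s.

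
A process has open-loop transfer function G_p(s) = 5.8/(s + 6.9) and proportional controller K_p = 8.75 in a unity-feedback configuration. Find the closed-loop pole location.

Closed-loop transfer function: T(s) = K_p·G_p(s)/(1 + K_p·G_p(s)) = 50.75/(s + 6.9 + 50.75) = 50.75/(s + 57.65).
The closed-loop pole is at s = −57.65.

s = -57.65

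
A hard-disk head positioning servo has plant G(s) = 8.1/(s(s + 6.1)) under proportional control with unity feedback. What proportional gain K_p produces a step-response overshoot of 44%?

K_p = 18

From %OS = 100·exp(−πζ/√(1−ζ²)) = 44%, ζ = −ln(0.44)/√(π²+ln²(0.44)) = 0.2528.
Characteristic equation s² + 6.1s + 8.1K_p = 0 gives ζ = 6.1/(2√(8.1K_p)).
Setting ζ = 0.2528: √(8.1K_p) = 6.1/(2·0.2528) = 12.06, so K_p = 145.5/8.1 = 18.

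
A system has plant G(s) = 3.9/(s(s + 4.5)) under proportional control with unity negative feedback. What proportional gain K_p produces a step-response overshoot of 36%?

K_p = 13.6

From %OS = 100·exp(−πζ/√(1−ζ²)) = 36%, ζ = −ln(0.36)/√(π²+ln²(0.36)) = 0.3093.
Characteristic equation s² + 4.5s + 3.9K_p = 0 gives ζ = 4.5/(2√(3.9K_p)).
Setting ζ = 0.3093: √(3.9K_p) = 4.5/(2·0.3093) = 7.275, so K_p = 52.93/3.9 = 13.6.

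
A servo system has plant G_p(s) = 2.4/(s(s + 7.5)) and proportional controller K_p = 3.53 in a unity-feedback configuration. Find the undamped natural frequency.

With unity feedback the closed-loop characteristic equation is s² + 7.5s + 3.53·2.4 = s² + 7.5s + 8.472 = 0.
Matching s² + 2ζω_n s + ω_n²: ω_n = √8.472 = 2.911 rad/s and 2ζω_n = 7.5, so ζ = 7.5/(2·2.911) = 1.29.

ω_n = 2.91 rad/s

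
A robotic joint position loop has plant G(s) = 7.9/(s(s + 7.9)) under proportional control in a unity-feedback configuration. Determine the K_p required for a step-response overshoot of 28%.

From %OS = 100·exp(−πζ/√(1−ζ²)) = 28%, ζ = −ln(0.28)/√(π²+ln²(0.28)) = 0.3755.
Characteristic equation s² + 7.9s + 7.9K_p = 0 gives ζ = 7.9/(2√(7.9K_p)).
Setting ζ = 0.3755: √(7.9K_p) = 7.9/(2·0.3755) = 10.52, so K_p = 110.6/7.9 = 14.

K_p = 14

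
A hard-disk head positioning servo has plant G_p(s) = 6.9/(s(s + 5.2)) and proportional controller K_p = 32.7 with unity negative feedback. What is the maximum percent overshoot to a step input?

57.6%

From 1 + K_pG_p(s) = 0: s² + 5.2s + 225.6 = 0 ⇒ ω_n = 15.02, ζ = 0.1731.
%OS = 100·exp(−πζ/√(1−ζ²)) = 100·exp(−π·0.1731/√0.97) = 57.6%.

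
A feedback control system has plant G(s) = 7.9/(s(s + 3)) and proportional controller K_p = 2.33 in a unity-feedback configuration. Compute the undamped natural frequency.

1 + K_p·G(s) = 0 gives s² + 3s + 18.41 = 0.
Matching s² + 2ζω_n s + ω_n²: ω_n = √18.41 = 4.29 rad/s and 2ζω_n = 3, so ζ = 3/(2·4.29) = 0.35.

ω_n = 4.29 rad/s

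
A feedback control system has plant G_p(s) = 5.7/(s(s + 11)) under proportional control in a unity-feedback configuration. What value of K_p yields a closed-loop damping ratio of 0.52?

K_p = 19.6

Closed-loop characteristic equation: s² + 11s + K_p·5.7 = 0.
So ω_n = √(5.7K_p) and 2ζω_n = 11, giving ζ = 11/(2√(5.7K_p)).
Setting ζ = 0.52: √(5.7K_p) = 11/(2·0.52) = 10.58, so K_p = 111.9/5.7 = 19.6.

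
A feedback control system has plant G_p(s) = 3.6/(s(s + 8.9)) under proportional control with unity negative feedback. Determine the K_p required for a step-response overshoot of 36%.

From %OS = 100·exp(−πζ/√(1−ζ²)) = 36%, ζ = −ln(0.36)/√(π²+ln²(0.36)) = 0.3093.
Characteristic equation s² + 8.9s + 3.6K_p = 0 gives ζ = 8.9/(2√(3.6K_p)).
Setting ζ = 0.3093: √(3.6K_p) = 8.9/(2·0.3093) = 14.39, so K_p = 207/3.6 = 57.5.

K_p = 57.5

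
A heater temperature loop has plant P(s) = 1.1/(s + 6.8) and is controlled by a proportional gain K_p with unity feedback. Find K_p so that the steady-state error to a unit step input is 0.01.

The loop is type 0, so e_ss(step) = 1/(1 + K_pos) with K_pos = K_p·P(0).
P(0) = 0.1618. Require 1/(1 + K_p·0.1618) = 0.01, so 1 + 0.1618·K_p = 100.
K_p = (100 − 1)/0.1618 = 612.

K_p = 612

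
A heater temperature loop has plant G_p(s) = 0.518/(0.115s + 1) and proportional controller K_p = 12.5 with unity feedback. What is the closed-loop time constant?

τ = 0.0154 s

Closed loop: T(s) = K_p·G_p/(1+K_p·G_p) = 6.475/(0.115s + 1 + 6.475), with pole at s = −(1 + 6.475)/0.115 = −65.
Closed-loop time constant τ = 1/65 = 0.0154 s.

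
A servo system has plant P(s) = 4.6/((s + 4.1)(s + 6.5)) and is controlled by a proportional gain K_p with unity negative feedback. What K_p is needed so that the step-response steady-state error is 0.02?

K_p = 284

The loop is type 0, so e_ss(step) = 1/(1 + K_pos) with K_pos = K_p·P(0).
P(0) = 0.1726. Require 1/(1 + K_p·0.1726) = 0.02, so 1 + 0.1726·K_p = 50.
K_p = (50 − 1)/0.1726 = 284.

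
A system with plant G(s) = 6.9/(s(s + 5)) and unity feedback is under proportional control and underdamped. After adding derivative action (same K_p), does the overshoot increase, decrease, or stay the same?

The derivative term adds K·K_d to the s-coefficient of the characteristic equation, raising 2ζω_n while ω_n is unchanged; ζ increases, so overshoot decreases.

decrease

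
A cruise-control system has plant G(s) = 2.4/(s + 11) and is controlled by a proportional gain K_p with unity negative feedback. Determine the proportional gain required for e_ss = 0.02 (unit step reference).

For a type-0 loop with proportional control, e_ss = 1/(1 + K_p·G(0)).
G(0) = 0.2182. Require 1/(1 + K_p·0.2182) = 0.02, so 1 + 0.2182·K_p = 50.
K_p = (50 − 1)/0.2182 = 225.

K_p = 225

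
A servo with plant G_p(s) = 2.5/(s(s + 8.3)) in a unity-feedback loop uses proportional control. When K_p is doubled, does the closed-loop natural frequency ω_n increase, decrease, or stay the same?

increase

ω_n = √(2.5·K_p), which grows with K_p.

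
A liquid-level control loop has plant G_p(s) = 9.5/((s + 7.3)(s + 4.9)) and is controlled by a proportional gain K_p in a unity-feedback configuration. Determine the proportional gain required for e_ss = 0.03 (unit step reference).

K_p = 122

For a type-0 loop with proportional control, e_ss = 1/(1 + K_p·G_p(0)).
G_p(0) = 0.2656. Require 1/(1 + K_p·0.2656) = 0.03, so 1 + 0.2656·K_p = 33.33.
K_p = (33.33 − 1)/0.2656 = 122.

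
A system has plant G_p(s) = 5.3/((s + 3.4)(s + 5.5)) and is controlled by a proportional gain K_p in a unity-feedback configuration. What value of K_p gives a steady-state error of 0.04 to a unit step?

The loop is type 0, so e_ss(step) = 1/(1 + K_pos) with K_pos = K_p·G_p(0).
G_p(0) = 0.2834. Require 1/(1 + K_p·0.2834) = 0.04, so 1 + 0.2834·K_p = 25.
K_p = (25 − 1)/0.2834 = 84.7.

K_p = 84.7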